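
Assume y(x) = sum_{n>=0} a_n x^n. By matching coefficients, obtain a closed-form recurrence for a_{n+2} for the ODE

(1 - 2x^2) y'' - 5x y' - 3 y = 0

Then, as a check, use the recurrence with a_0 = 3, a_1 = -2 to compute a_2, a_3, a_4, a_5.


Substitute y = sum_n a_n x^n.
(1 - 2 x^2) y'' contributes (n+2)(n+1) a_{n+2} - 2 n(n-1) a_n at x^n.
-5 x y'(x) contributes -5 n a_n at x^n.
-3 y(x) contributes -3 a_n at x^n.
Matching x^n: (n+2)(n+1) a_{n+2} + (-2 n(n-1) - 5 n - 3) a_n = 0.
Thus a_{n+2} = (2 n(n-1) + 5 n + 3) / ((n+1)(n+2)) * a_n.

Check with a_0 = 3, a_1 = -2 (apply the recurrence for n = 0, 1, 2, 3): a_0 = 3, a_1 = -2, a_2 = 9/2, a_3 = -8/3, a_4 = 51/8, a_5 = -4.

a_(n+2) = (2 n(n-1) + 5 n + 3) / ((n+1)(n+2)) * a_n; check: a_0 = 3, a_1 = -2, a_2 = 9/2, a_3 = -8/3, a_4 = 51/8, a_5 = -4


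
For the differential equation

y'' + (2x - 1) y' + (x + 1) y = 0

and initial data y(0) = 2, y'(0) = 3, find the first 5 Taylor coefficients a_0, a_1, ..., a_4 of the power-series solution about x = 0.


Ansatz: y(x) = sum_{n>=0} a_n x^n, so y'(x) = sum_{n>=1} n a_n x^(n-1) and y''(x) = sum_{n>=2} n(n-1) a_n x^(n-2).
Substitute into P(x) y'' + Q(x) y' + R(x) y = 0 with P(x) = 1, Q(x) = 2x - 1, R(x) = x + 1, and match powers of x.
Initial conditions: a_0 = 2, a_1 = 3.
Setting the coefficient of each power of x to zero and solving order by order (substituting the coefficients already found):
  x^0: 2 a_2 - a_1 + a_0 = 0  ->  2 a_2 = a_1 - a_0 = 1  ->  a_2 = 1/2
  x^1: 6 a_3 - 2 a_2 + 3 a_1 + a_0 = 0  ->  6 a_3 = 2 a_2 - 3 a_1 - a_0 = -10  ->  a_3 = -5/3
  x^2: 12 a_4 - 3 a_3 + 5 a_2 + a_1 = 0  ->  12 a_4 = 3 a_3 - 5 a_2 - a_1 = -21/2  ->  a_4 = -7/8
Truncated series: y(x) = 2 + 3 x + (1/2) x^2 - (5/3) x^3 - (7/8) x^4 + O(x^5).

a_0 = 2; a_1 = 3; a_2 = 1/2; a_3 = -5/3; a_4 = -7/8


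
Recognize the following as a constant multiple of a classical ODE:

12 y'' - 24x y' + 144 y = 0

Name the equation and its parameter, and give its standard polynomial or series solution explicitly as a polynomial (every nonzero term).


All three coefficients share the factor 12; dividing through by 12 gives  y'' - 2x y' + 12 y = 0.
This matches the Hermite equation y'' - 2x y' + 2n y = 0 with 2n = 12, so n = 6; the polynomial solution is H_6(x).
With y = sum_k a_k x^k, matching x^k gives (k+2)(k+1) a_{k+2} = 2(k - n) a_k = 2(k - 6) a_k. The right side vanishes at k = 6, so the series with the parity of 6 terminates at degree 6.
Standard normalization: leading coefficient of H_n is 2^n, so a_6 = 2^6 = 64. Work downward with a_k = (k+1)(k+2) a_{k+2} / (2(k - n)):
  a_4 = (5)(6)(64) / (2(4 - 6)) = 1920/(-4) = -480
  a_2 = (3)(4)(-480) / (2(2 - 6)) = -5760/(-8) = 720
  a_0 = (1)(2)(720) / (2(0 - 6)) = 1440/(-12) = -120
Hence H_6(x) = 64 x^6 - 480 x^4 + 720 x^2 - 120.

H_6(x); series = 64 x^6 - 480 x^4 + 720 x^2 - 120


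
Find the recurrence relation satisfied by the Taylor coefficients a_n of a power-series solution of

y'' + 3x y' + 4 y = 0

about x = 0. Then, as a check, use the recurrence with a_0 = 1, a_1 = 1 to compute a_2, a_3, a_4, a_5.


Substitute y = sum_n a_n x^n.
y''(x) has coefficient (n+2)(n+1) a_{n+2} at x^n;
3 x y'(x) has coefficient 3 n a_n at x^n (shift);
4 y(x) has coefficient 4 a_n at x^n.
Matching x^n: (n+2)(n+1) a_{n+2} + (3n + 4) a_n = 0.
Thus a_{n+2} = (-3n - 4) / ((n+1)(n+2)) * a_n.

Check with a_0 = 1, a_1 = 1 (apply the recurrence for n = 0, 1, 2, 3): a_0 = 1, a_1 = 1, a_2 = -2, a_3 = -7/6, a_4 = 5/3, a_5 = 91/120.

a_(n+2) = (-3n - 4) / ((n+1)(n+2)) * a_n; check: a_0 = 1, a_1 = 1, a_2 = -2, a_3 = -7/6, a_4 = 5/3, a_5 = 91/120


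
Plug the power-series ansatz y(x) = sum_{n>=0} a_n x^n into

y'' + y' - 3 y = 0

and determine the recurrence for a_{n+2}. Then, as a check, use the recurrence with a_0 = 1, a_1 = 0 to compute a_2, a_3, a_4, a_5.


Substitute y = sum_n a_n x^n.
y''(x) has coefficient (n+2)(n+1) a_{n+2} at x^n;
y'(x) has coefficient (n+1) a_{n+1} at x^n;
-3 y(x) has coefficient -3 a_n at x^n.
Matching x^n: (n+2)(n+1) a_{n+2} + (n+1) a_{n+1} - 3 a_n = 0.
Thus a_{n+2} = [-(n+1) a_{n+1} + 3 a_n] / ((n+1)(n+2)).

Check with a_0 = 1, a_1 = 0 (apply the recurrence for n = 0, 1, 2, 3): a_0 = 1, a_1 = 0, a_2 = 3/2, a_3 = -1/2, a_4 = 1/2, a_5 = -7/40.

a_(n+2) = [-(n+1) a_(n+1) + 3 a_n] / ((n+1)(n+2)); check: a_0 = 1, a_1 = 0, a_2 = 3/2, a_3 = -1/2, a_4 = 1/2, a_5 = -7/40


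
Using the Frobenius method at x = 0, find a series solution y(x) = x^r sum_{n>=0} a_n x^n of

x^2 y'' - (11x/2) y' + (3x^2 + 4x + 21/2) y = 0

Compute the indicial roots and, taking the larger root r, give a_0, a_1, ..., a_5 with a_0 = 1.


Write in Frobenius form y'' + (p(x)/x) y' + (q(x)/x^2) y = 0:
  p(x) = -11/2,  q(x) = 3x^2 + 4x + 21/2.
Indicial equation: r(r-1) + (-11/2) r + (21/2) = 0 -> roots r_1 = 7/2, r_2 = 3.
Take r = r_1 = 7/2. Let y(x) = x^r sum_{n>=0} a_n x^n with a_0 = 1.
Substitute y = x^r sum a_n x^n and match x^{r+n}. The recurrence is
  D(n) a_n + 4 a_{n-1} + 3 a_{n-2} = 0,  where D(n) = (r+n)(r+n-1) + (-11/2)(r+n) + (21/2).
  a_n = [-4 a_{n-1} - 3 a_{n-2}] / D(n).
Since the indicial polynomial factors as (r - r_1)(r - r_2), D(n) = (r_1 + n - r_1)(r_1 + n - r_2) = n(n + 1/2).
Evaluating step by step (a_0 = 1):
  n = 1: D(1) = 1(1 + 1/2) = 3/2; numerator = -4(1) = -4; a_1 = (-4)/(3/2) = -8/3
  n = 2: D(2) = 2(2 + 1/2) = 5; numerator = -4(-8/3) - 3(1) = 23/3; a_2 = (23/3)/(5) = 23/15
  n = 3: D(3) = 3(3 + 1/2) = 21/2; numerator = -4(23/15) - 3(-8/3) = 28/15; a_3 = (28/15)/(21/2) = 8/45
  n = 4: D(4) = 4(4 + 1/2) = 18; numerator = -4(8/45) - 3(23/15) = -239/45; a_4 = (-239/45)/(18) = -239/810
  n = 5: D(5) = 5(5 + 1/2) = 55/2; numerator = -4(-239/810) - 3(8/45) = 262/405; a_5 = (262/405)/(55/2) = 524/22275

r = 7/2; a_0 = 1; a_1 = -8/3; a_2 = 23/15; a_3 = 8/45; a_4 = -239/810; a_5 = 524/22275


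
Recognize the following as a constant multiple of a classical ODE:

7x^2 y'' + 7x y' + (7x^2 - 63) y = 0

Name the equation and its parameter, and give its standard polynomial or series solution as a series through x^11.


All three coefficients share the factor 7; dividing through by 7 gives  x^2 y'' + x y' + (x^2 - 9) y = 0.
This matches the Bessel equation x^2 y'' + x y' + (x^2 - nu^2) y = 0 with nu^2 = 9, so nu = 3; the solution bounded at x = 0 is J_3(x).
Frobenius at x = 0: indicial roots ±nu; for r = nu the recurrence k(k + 2nu) c_k = -c_{k-2} gives the standard series J_nu(x) = sum_{k>=0} (-1)^k / (k! (k+nu)!) (x/2)^(2k+nu). Evaluate the first 5 terms:
  k = 0: (-1)^0 / (0! * 3! * 2^3) x^3 = 1/(1*6*8) x^3 = (1/48) x^3
  k = 1: (-1)^1 / (1! * 4! * 2^5) x^5 = -1/(1*24*32) x^5 = (-1/768) x^5
  k = 2: (-1)^2 / (2! * 5! * 2^7) x^7 = 1/(2*120*128) x^7 = (1/30720) x^7
  k = 3: (-1)^3 / (3! * 6! * 2^9) x^9 = -1/(6*720*512) x^9 = (-1/2211840) x^9
  k = 4: (-1)^4 / (4! * 7! * 2^11) x^11 = 1/(24*5040*2048) x^11 = (1/247726080) x^11
Hence J_3(x) = x^11/247726080 - x^9/2211840 + x^7/30720 - x^5/768 + x^3/48 + ....

J_3(x); series = x^11/247726080 - x^9/2211840 + x^7/30720 - x^5/768 + x^3/48


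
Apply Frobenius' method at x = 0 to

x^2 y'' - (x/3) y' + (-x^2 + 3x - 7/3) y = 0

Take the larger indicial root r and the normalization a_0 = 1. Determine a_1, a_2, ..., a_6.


Write in Frobenius form y'' + (p(x)/x) y' + (q(x)/x^2) y = 0:
  p(x) = -1/3,  q(x) = -x^2 + 3x - 7/3.
Indicial equation: r(r-1) + (-1/3) r + (-7/3) = 0 -> roots r_1 = 7/3, r_2 = -1.
Take r = r_1 = 7/3. Let y(x) = x^r sum_{n>=0} a_n x^n with a_0 = 1.
Substitute y = x^r sum a_n x^n and match x^{r+n}. The recurrence is
  D(n) a_n + 3 a_{n-1} - 1 a_{n-2} = 0,  where D(n) = (r+n)(r+n-1) + (-1/3)(r+n) + (-7/3).
  a_n = [-3 a_{n-1} + 1 a_{n-2}] / D(n).
Since the indicial polynomial factors as (r - r_1)(r - r_2), D(n) = (r_1 + n - r_1)(r_1 + n - r_2) = n(n + 10/3).
Evaluating step by step (a_0 = 1):
  n = 1: D(1) = 1(1 + 10/3) = 13/3; numerator = -3(1) = -3; a_1 = (-3)/(13/3) = -9/13
  n = 2: D(2) = 2(2 + 10/3) = 32/3; numerator = -3(-9/13) + 1(1) = 40/13; a_2 = (40/13)/(32/3) = 15/52
  n = 3: D(3) = 3(3 + 10/3) = 19; numerator = -3(15/52) + 1(-9/13) = -81/52; a_3 = (-81/52)/(19) = -81/988
  n = 4: D(4) = 4(4 + 10/3) = 88/3; numerator = -3(-81/988) + 1(15/52) = 132/247; a_4 = (132/247)/(88/3) = 9/494
  n = 5: D(5) = 5(5 + 10/3) = 125/3; numerator = -3(9/494) + 1(-81/988) = -135/988; a_5 = (-135/988)/(125/3) = -81/24700
  n = 6: D(6) = 6(6 + 10/3) = 56; numerator = -3(-81/24700) + 1(9/494) = 693/24700; a_6 = (693/24700)/(56) = 99/197600

r = 7/3; a_0 = 1; a_1 = -9/13; a_2 = 15/52; a_3 = -81/988; a_4 = 9/494; a_5 = -81/24700; a_6 = 99/197600


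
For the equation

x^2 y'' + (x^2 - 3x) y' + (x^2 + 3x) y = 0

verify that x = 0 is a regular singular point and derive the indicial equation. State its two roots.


Divide by x^2 to reach normal form y'' + P_1(x) y' + P_2(x) y = 0 with P_1(x) = 1 - 3/x and P_2(x) = 1 + 3/x.
x = 0 is a singular point because the y'-coefficient 1 - 3/x has a pole at x = 0 and the y-coefficient 1 + 3/x has a pole at x = 0.
It is a regular singular point because x P_1(x) = p(x) = x - 3 and x^2 P_2(x) = q(x) = x^2 + 3x are polynomials, hence analytic at x = 0.
p(0) = -3,  q(0) = 0.
Indicial equation: r(r-1) + p(0) r + q(0) = 0, i.e. r^2 + (p(0) - 1) r + q(0) = 0, i.e. r^2 - 4 r = 0.
Discriminant: (-4)^2 - 4(0) = 16, so r = (4 ± 4)/2.
Solving: r_1 = 4, r_2 = 0.

indicial: r^2 - 4 r = 0; roots r_1 = 4, r_2 = 0


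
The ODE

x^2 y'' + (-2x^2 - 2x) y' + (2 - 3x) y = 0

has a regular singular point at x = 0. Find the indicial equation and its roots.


Divide by x^2 to reach normal form y'' + P_1(x) y' + P_2(x) y = 0 with P_1(x) = -2 - 2/x and P_2(x) = -3/x + 2/x^2.
x = 0 is a singular point because the y'-coefficient -2 - 2/x has a pole at x = 0 and the y-coefficient -3/x + 2/x^2 has a pole at x = 0.
It is a regular singular point because x P_1(x) = p(x) = -2x - 2 and x^2 P_2(x) = q(x) = 2 - 3x are polynomials, hence analytic at x = 0.
p(0) = -2,  q(0) = 2.
Indicial equation: r(r-1) + p(0) r + q(0) = 0, i.e. r^2 + (p(0) - 1) r + q(0) = 0, i.e. r^2 - 3 r + 2 = 0.
Discriminant: (-3)^2 - 4(2) = 1, so r = (3 ± 1)/2.
Solving: r_1 = 2, r_2 = 1.

indicial: r^2 - 3 r + 2 = 0; roots r_1 = 2, r_2 = 1


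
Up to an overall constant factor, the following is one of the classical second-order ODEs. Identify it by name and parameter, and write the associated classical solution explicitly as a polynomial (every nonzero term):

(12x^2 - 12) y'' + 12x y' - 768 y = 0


All three coefficients share the factor -12; dividing through by -12 gives  (1 - x^2) y'' - x y' + 64 y = 0.
This matches the Chebyshev equation (1 - x^2) y'' - x y' + n^2 y = 0 (note the -x y' term, not -2x y') with n^2 = 64, so n = 8; the polynomial solution is T_8(x).
With y = sum_k a_k x^k, matching x^k gives (k+2)(k+1) a_{k+2} = (k^2 - n^2) a_k = (k - 8)(k + 8) a_k. The right side vanishes at k = 8, so the series with the parity of 8 terminates at degree 8.
Standard normalization: leading coefficient of T_n is 2^(n-1), so a_8 = 2^7 = 128. Work downward with a_k = (k+1)(k+2) a_{k+2} / ((k - 8)(k + 8)):
  a_6 = (7)(8)(128) / ((6 - 8)(6 + 8)) = 7168/(-28) = -256
  a_4 = (5)(6)(-256) / ((4 - 8)(4 + 8)) = -7680/(-48) = 160
  a_2 = (3)(4)(160) / ((2 - 8)(2 + 8)) = 1920/(-60) = -32
  a_0 = (1)(2)(-32) / ((0 - 8)(0 + 8)) = -64/(-64) = 1
Hence T_8(x) = 128 x^8 - 256 x^6 + 160 x^4 - 32 x^2 + 1.

T_8(x); series = 128 x^8 - 256 x^6 + 160 x^4 - 32 x^2 + 1


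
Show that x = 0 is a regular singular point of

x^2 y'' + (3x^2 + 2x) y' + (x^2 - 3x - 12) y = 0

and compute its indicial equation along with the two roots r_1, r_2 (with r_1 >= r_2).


Divide by x^2 to reach normal form y'' + P_1(x) y' + P_2(x) y = 0 with P_1(x) = 3 + 2/x and P_2(x) = 1 - 3/x - 12/x^2.
x = 0 is a singular point because the y'-coefficient 3 + 2/x has a pole at x = 0 and the y-coefficient 1 - 3/x - 12/x^2 has a pole at x = 0.
It is a regular singular point because x P_1(x) = p(x) = 3x + 2 and x^2 P_2(x) = q(x) = x^2 - 3x - 12 are polynomials, hence analytic at x = 0.
p(0) = 2,  q(0) = -12.
Indicial equation: r(r-1) + p(0) r + q(0) = 0, i.e. r^2 + (p(0) - 1) r + q(0) = 0, i.e. r^2 + 1 r - 12 = 0.
Discriminant: (1)^2 - 4(-12) = 49, so r = (-1 ± 7)/2.
Solving: r_1 = 3, r_2 = -4.

indicial: r^2 + 1 r - 12 = 0; roots r_1 = 3, r_2 = -4


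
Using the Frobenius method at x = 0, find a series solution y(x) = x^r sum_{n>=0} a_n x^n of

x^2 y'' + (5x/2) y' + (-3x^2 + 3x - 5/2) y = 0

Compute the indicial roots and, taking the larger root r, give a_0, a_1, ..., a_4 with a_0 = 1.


Write in Frobenius form y'' + (p(x)/x) y' + (q(x)/x^2) y = 0:
  p(x) = 5/2,  q(x) = -3x^2 + 3x - 5/2.
Indicial equation: r(r-1) + (5/2) r + (-5/2) = 0 -> roots r_1 = 1, r_2 = -5/2.
Take r = r_1 = 1. Let y(x) = x^r sum_{n>=0} a_n x^n with a_0 = 1.
Substitute y = x^r sum a_n x^n and match x^{r+n}. The recurrence is
  D(n) a_n + 3 a_{n-1} - 3 a_{n-2} = 0,  where D(n) = (r+n)(r+n-1) + (5/2)(r+n) + (-5/2).
  a_n = [-3 a_{n-1} + 3 a_{n-2}] / D(n).
Since the indicial polynomial factors as (r - r_1)(r - r_2), D(n) = (r_1 + n - r_1)(r_1 + n - r_2) = n(n + 7/2).
Evaluating step by step (a_0 = 1):
  n = 1: D(1) = 1(1 + 7/2) = 9/2; numerator = -3(1) = -3; a_1 = (-3)/(9/2) = -2/3
  n = 2: D(2) = 2(2 + 7/2) = 11; numerator = -3(-2/3) + 3(1) = 5; a_2 = (5)/(11) = 5/11
  n = 3: D(3) = 3(3 + 7/2) = 39/2; numerator = -3(5/11) + 3(-2/3) = -37/11; a_3 = (-37/11)/(39/2) = -74/429
  n = 4: D(4) = 4(4 + 7/2) = 30; numerator = -3(-74/429) + 3(5/11) = 269/143; a_4 = (269/143)/(30) = 269/4290

r = 1; a_0 = 1; a_1 = -2/3; a_2 = 5/11; a_3 = -74/429; a_4 = 269/4290


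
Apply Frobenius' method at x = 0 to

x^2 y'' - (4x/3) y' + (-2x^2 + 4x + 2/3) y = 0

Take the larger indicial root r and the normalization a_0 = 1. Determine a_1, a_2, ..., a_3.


Write in Frobenius form y'' + (p(x)/x) y' + (q(x)/x^2) y = 0:
  p(x) = -4/3,  q(x) = -2x^2 + 4x + 2/3.
Indicial equation: r(r-1) + (-4/3) r + (2/3) = 0 -> roots r_1 = 2, r_2 = 1/3.
Take r = r_1 = 2. Let y(x) = x^r sum_{n>=0} a_n x^n with a_0 = 1.
Substitute y = x^r sum a_n x^n and match x^{r+n}. The recurrence is
  D(n) a_n + 4 a_{n-1} - 2 a_{n-2} = 0,  where D(n) = (r+n)(r+n-1) + (-4/3)(r+n) + (2/3).
  a_n = [-4 a_{n-1} + 2 a_{n-2}] / D(n).
Since the indicial polynomial factors as (r - r_1)(r - r_2), D(n) = (r_1 + n - r_1)(r_1 + n - r_2) = n(n + 5/3).
Evaluating step by step (a_0 = 1):
  n = 1: D(1) = 1(1 + 5/3) = 8/3; numerator = -4(1) = -4; a_1 = (-4)/(8/3) = -3/2
  n = 2: D(2) = 2(2 + 5/3) = 22/3; numerator = -4(-3/2) + 2(1) = 8; a_2 = (8)/(22/3) = 12/11
  n = 3: D(3) = 3(3 + 5/3) = 14; numerator = -4(12/11) + 2(-3/2) = -81/11; a_3 = (-81/11)/(14) = -81/154

r = 2; a_0 = 1; a_1 = -3/2; a_2 = 12/11; a_3 = -81/154


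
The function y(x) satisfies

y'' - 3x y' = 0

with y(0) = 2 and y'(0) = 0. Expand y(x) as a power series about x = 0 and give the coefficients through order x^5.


Ansatz: y(x) = sum_{n>=0} a_n x^n, so y'(x) = sum_{n>=1} n a_n x^(n-1) and y''(x) = sum_{n>=2} n(n-1) a_n x^(n-2).
Substitute into P(x) y'' + Q(x) y' + R(x) y = 0 with P(x) = 1, Q(x) = -3x, R(x) = 0, and match powers of x.
Initial conditions: a_0 = 2, a_1 = 0.
Setting the coefficient of each power of x to zero and solving order by order (substituting the coefficients already found):
  x^0: 2 a_2 = 0  ->  a_2 = 0
  x^1: 6 a_3 - 3 a_1 = 0  ->  6 a_3 = 3 a_1 = 0  ->  a_3 = 0
  x^2: 12 a_4 - 6 a_2 = 0  ->  12 a_4 = 6 a_2 = 0  ->  a_4 = 0
  x^3: 20 a_5 - 9 a_3 = 0  ->  20 a_5 = 9 a_3 = 0  ->  a_5 = 0
Truncated series: y(x) = 2 + O(x^6).

a_0 = 2; a_1 = 0; a_2 = 0; a_3 = 0; a_4 = 0; a_5 = 0


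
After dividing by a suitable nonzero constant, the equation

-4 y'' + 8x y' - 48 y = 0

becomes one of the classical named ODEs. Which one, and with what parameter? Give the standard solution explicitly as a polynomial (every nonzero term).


All three coefficients share the factor -4; dividing through by -4 gives  y'' - 2x y' + 12 y = 0.
This matches the Hermite equation y'' - 2x y' + 2n y = 0 with 2n = 12, so n = 6; the polynomial solution is H_6(x).
With y = sum_k a_k x^k, matching x^k gives (k+2)(k+1) a_{k+2} = 2(k - n) a_k = 2(k - 6) a_k. The right side vanishes at k = 6, so the series with the parity of 6 terminates at degree 6.
Standard normalization: leading coefficient of H_n is 2^n, so a_6 = 2^6 = 64. Work downward with a_k = (k+1)(k+2) a_{k+2} / (2(k - n)):
  a_4 = (5)(6)(64) / (2(4 - 6)) = 1920/(-4) = -480
  a_2 = (3)(4)(-480) / (2(2 - 6)) = -5760/(-8) = 720
  a_0 = (1)(2)(720) / (2(0 - 6)) = 1440/(-12) = -120
Hence H_6(x) = 64 x^6 - 480 x^4 + 720 x^2 - 120.

H_6(x); series = 64 x^6 - 480 x^4 + 720 x^2 - 120


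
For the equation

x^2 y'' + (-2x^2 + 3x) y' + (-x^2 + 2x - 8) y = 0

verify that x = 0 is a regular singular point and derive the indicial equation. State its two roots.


Divide by x^2 to reach normal form y'' + P_1(x) y' + P_2(x) y = 0 with P_1(x) = -2 + 3/x and P_2(x) = -1 + 2/x - 8/x^2.
x = 0 is a singular point because the y'-coefficient -2 + 3/x has a pole at x = 0 and the y-coefficient -1 + 2/x - 8/x^2 has a pole at x = 0.
It is a regular singular point because x P_1(x) = p(x) = 3 - 2x and x^2 P_2(x) = q(x) = -x^2 + 2x - 8 are polynomials, hence analytic at x = 0.
p(0) = 3,  q(0) = -8.
Indicial equation: r(r-1) + p(0) r + q(0) = 0, i.e. r^2 + (p(0) - 1) r + q(0) = 0, i.e. r^2 + 2 r - 8 = 0.
Discriminant: (2)^2 - 4(-8) = 36, so r = (-2 ± 6)/2.
Solving: r_1 = 2, r_2 = -4.

indicial: r^2 + 2 r - 8 = 0; roots r_1 = 2, r_2 = -4


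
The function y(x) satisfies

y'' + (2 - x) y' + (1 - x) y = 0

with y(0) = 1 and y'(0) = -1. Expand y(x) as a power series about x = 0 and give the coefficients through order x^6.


Ansatz: y(x) = sum_{n>=0} a_n x^n, so y'(x) = sum_{n>=1} n a_n x^(n-1) and y''(x) = sum_{n>=2} n(n-1) a_n x^(n-2).
Substitute into P(x) y'' + Q(x) y' + R(x) y = 0 with P(x) = 1, Q(x) = 2 - x, R(x) = 1 - x, and match powers of x.
Initial conditions: a_0 = 1, a_1 = -1.
Setting the coefficient of each power of x to zero and solving order by order (substituting the coefficients already found):
  x^0: 2 a_2 + 2 a_1 + a_0 = 0  ->  2 a_2 = -2 a_1 - a_0 = 1  ->  a_2 = 1/2
  x^1: 6 a_3 + 4 a_2 - a_0 = 0  ->  6 a_3 = -4 a_2 + a_0 = -1  ->  a_3 = -1/6
  x^2: 12 a_4 + 6 a_3 - a_2 - a_1 = 0  ->  12 a_4 = -6 a_3 + a_2 + a_1 = 1/2  ->  a_4 = 1/24
  x^3: 20 a_5 + 8 a_4 - 2 a_3 - a_2 = 0  ->  20 a_5 = -8 a_4 + 2 a_3 + a_2 = -1/6  ->  a_5 = -1/120
  x^4: 30 a_6 + 10 a_5 - 3 a_4 - a_3 = 0  ->  30 a_6 = -10 a_5 + 3 a_4 + a_3 = 1/24  ->  a_6 = 1/720
Truncated series: y(x) = 1 - x + (1/2) x^2 - (1/6) x^3 + (1/24) x^4 - (1/120) x^5 + (1/720) x^6 + O(x^7).

a_0 = 1; a_1 = -1; a_2 = 1/2; a_3 = -1/6; a_4 = 1/24; a_5 = -1/120; a_6 = 1/720


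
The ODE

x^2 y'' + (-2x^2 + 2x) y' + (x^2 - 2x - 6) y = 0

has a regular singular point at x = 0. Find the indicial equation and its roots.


Divide by x^2 to reach normal form y'' + P_1(x) y' + P_2(x) y = 0 with P_1(x) = -2 + 2/x and P_2(x) = 1 - 2/x - 6/x^2.
x = 0 is a singular point because the y'-coefficient -2 + 2/x has a pole at x = 0 and the y-coefficient 1 - 2/x - 6/x^2 has a pole at x = 0.
It is a regular singular point because x P_1(x) = p(x) = 2 - 2x and x^2 P_2(x) = q(x) = x^2 - 2x - 6 are polynomials, hence analytic at x = 0.
p(0) = 2,  q(0) = -6.
Indicial equation: r(r-1) + p(0) r + q(0) = 0, i.e. r^2 + (p(0) - 1) r + q(0) = 0, i.e. r^2 + 1 r - 6 = 0.
Discriminant: (1)^2 - 4(-6) = 25, so r = (-1 ± 5)/2.
Solving: r_1 = 2, r_2 = -3.

indicial: r^2 + 1 r - 6 = 0; roots r_1 = 2, r_2 = -3


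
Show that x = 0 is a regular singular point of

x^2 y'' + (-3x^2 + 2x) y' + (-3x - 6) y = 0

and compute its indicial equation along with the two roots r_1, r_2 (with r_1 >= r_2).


Divide by x^2 to reach normal form y'' + P_1(x) y' + P_2(x) y = 0 with P_1(x) = -3 + 2/x and P_2(x) = -3/x - 6/x^2.
x = 0 is a singular point because the y'-coefficient -3 + 2/x has a pole at x = 0 and the y-coefficient -3/x - 6/x^2 has a pole at x = 0.
It is a regular singular point because x P_1(x) = p(x) = 2 - 3x and x^2 P_2(x) = q(x) = -3x - 6 are polynomials, hence analytic at x = 0.
p(0) = 2,  q(0) = -6.
Indicial equation: r(r-1) + p(0) r + q(0) = 0, i.e. r^2 + (p(0) - 1) r + q(0) = 0, i.e. r^2 + 1 r - 6 = 0.
Discriminant: (1)^2 - 4(-6) = 25, so r = (-1 ± 5)/2.
Solving: r_1 = 2, r_2 = -3.

indicial: r^2 + 1 r - 6 = 0; roots r_1 = 2, r_2 = -3


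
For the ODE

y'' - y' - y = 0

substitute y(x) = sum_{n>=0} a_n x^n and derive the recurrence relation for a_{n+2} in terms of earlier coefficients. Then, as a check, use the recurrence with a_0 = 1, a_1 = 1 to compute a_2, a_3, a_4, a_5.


Substitute y = sum_n a_n x^n.
y''(x) has coefficient (n+2)(n+1) a_{n+2} at x^n;
-y'(x) has coefficient -(n+1) a_{n+1} at x^n;
-y(x) has coefficient -1 a_n at x^n.
Matching x^n: (n+2)(n+1) a_{n+2} - (n+1) a_{n+1} - 1 a_n = 0.
Thus a_{n+2} = [(n+1) a_{n+1} + 1 a_n] / ((n+1)(n+2)).

Check with a_0 = 1, a_1 = 1 (apply the recurrence for n = 0, 1, 2, 3): a_0 = 1, a_1 = 1, a_2 = 1, a_3 = 1/2, a_4 = 5/24, a_5 = 1/15.

a_(n+2) = [(n+1) a_(n+1) + 1 a_n] / ((n+1)(n+2)); check: a_0 = 1, a_1 = 1, a_2 = 1, a_3 = 1/2, a_4 = 5/24, a_5 = 1/15


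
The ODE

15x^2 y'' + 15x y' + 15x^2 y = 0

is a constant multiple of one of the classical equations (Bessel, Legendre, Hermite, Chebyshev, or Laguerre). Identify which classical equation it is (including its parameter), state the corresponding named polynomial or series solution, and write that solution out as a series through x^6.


All three coefficients share the factor 15; dividing through by 15 gives  x^2 y'' + x y' + x^2 y = 0.
This matches the Bessel equation x^2 y'' + x y' + (x^2 - nu^2) y = 0 with nu^2 = 0, so nu = 0; the solution bounded at x = 0 is J_0(x).
Frobenius at x = 0: indicial roots ±nu; for r = nu the recurrence k(k + 2nu) c_k = -c_{k-2} gives the standard series J_nu(x) = sum_{k>=0} (-1)^k / (k! (k+nu)!) (x/2)^(2k+nu). Evaluate the first 4 terms:
  k = 0: (-1)^0 / (0! * 0! * 2^0) x^0 = 1/(1*1*1) x^0 = (1) x^0
  k = 1: (-1)^1 / (1! * 1! * 2^2) x^2 = -1/(1*1*4) x^2 = (-1/4) x^2
  k = 2: (-1)^2 / (2! * 2! * 2^4) x^4 = 1/(2*2*16) x^4 = (1/64) x^4
  k = 3: (-1)^3 / (3! * 3! * 2^6) x^6 = -1/(6*6*64) x^6 = (-1/2304) x^6
Hence J_0(x) = -x^6/2304 + x^4/64 - x^2/4 + 1 + ....

J_0(x); series = -x^6/2304 + x^4/64 - x^2/4 + 1


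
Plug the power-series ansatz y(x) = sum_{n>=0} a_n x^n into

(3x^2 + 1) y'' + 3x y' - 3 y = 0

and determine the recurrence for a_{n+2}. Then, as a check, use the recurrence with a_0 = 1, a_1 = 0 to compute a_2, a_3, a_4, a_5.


Substitute y = sum_n a_n x^n.
(1 + 3 x^2) y'' contributes (n+2)(n+1) a_{n+2} + 3 n(n-1) a_n at x^n.
3 x y'(x) contributes 3 n a_n at x^n.
-3 y(x) contributes -3 a_n at x^n.
Matching x^n: (n+2)(n+1) a_{n+2} + (3 n(n-1) + 3 n - 3) a_n = 0.
Thus a_{n+2} = (-3 n(n-1) - 3 n + 3) / ((n+1)(n+2)) * a_n.

Check with a_0 = 1, a_1 = 0 (apply the recurrence for n = 0, 1, 2, 3): a_0 = 1, a_1 = 0, a_2 = 3/2, a_3 = 0, a_4 = -9/8, a_5 = 0.

a_(n+2) = (-3 n(n-1) - 3 n + 3) / ((n+1)(n+2)) * a_n; check: a_0 = 1, a_1 = 0, a_2 = 3/2, a_3 = 0, a_4 = -9/8, a_5 = 0


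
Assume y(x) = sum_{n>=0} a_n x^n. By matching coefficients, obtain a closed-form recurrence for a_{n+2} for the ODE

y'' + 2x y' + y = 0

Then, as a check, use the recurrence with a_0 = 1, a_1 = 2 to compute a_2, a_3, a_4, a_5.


Substitute y = sum_n a_n x^n.
y''(x) has coefficient (n+2)(n+1) a_{n+2} at x^n;
2 x y'(x) has coefficient 2 n a_n at x^n (shift);
y(x) has coefficient 1 a_n at x^n.
Matching x^n: (n+2)(n+1) a_{n+2} + (2n + 1) a_n = 0.
Thus a_{n+2} = (-2n - 1) / ((n+1)(n+2)) * a_n.

Check with a_0 = 1, a_1 = 2 (apply the recurrence for n = 0, 1, 2, 3): a_0 = 1, a_1 = 2, a_2 = -1/2, a_3 = -1, a_4 = 5/24, a_5 = 7/20.

a_(n+2) = (-2n - 1) / ((n+1)(n+2)) * a_n; check: a_0 = 1, a_1 = 2, a_2 = -1/2, a_3 = -1, a_4 = 5/24, a_5 = 7/20


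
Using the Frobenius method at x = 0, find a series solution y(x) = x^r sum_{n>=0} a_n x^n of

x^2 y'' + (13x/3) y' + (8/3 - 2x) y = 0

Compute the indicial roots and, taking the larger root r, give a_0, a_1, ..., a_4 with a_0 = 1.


Write in Frobenius form y'' + (p(x)/x) y' + (q(x)/x^2) y = 0:
  p(x) = 13/3,  q(x) = 8/3 - 2x.
Indicial equation: r(r-1) + (13/3) r + (8/3) = 0 -> roots r_1 = -4/3, r_2 = -2.
Take r = r_1 = -4/3. Let y(x) = x^r sum_{n>=0} a_n x^n with a_0 = 1.
Substitute y = x^r sum a_n x^n and match x^{r+n}. The recurrence is
  D(n) a_n - 2 a_{n-1} = 0,  where D(n) = (r+n)(r+n-1) + (13/3)(r+n) + (8/3).
  a_n = 2 / D(n) * a_{n-1}.
Since the indicial polynomial factors as (r - r_1)(r - r_2), D(n) = (r_1 + n - r_1)(r_1 + n - r_2) = n(n + 2/3).
Evaluating step by step (a_0 = 1):
  n = 1: D(1) = 1(1 + 2/3) = 5/3; numerator = 2(1) = 2; a_1 = (2)/(5/3) = 6/5
  n = 2: D(2) = 2(2 + 2/3) = 16/3; numerator = 2(6/5) = 12/5; a_2 = (12/5)/(16/3) = 9/20
  n = 3: D(3) = 3(3 + 2/3) = 11; numerator = 2(9/20) = 9/10; a_3 = (9/10)/(11) = 9/110
  n = 4: D(4) = 4(4 + 2/3) = 56/3; numerator = 2(9/110) = 9/55; a_4 = (9/55)/(56/3) = 27/3080

r = -4/3; a_0 = 1; a_1 = 6/5; a_2 = 9/20; a_3 = 9/110; a_4 = 27/3080


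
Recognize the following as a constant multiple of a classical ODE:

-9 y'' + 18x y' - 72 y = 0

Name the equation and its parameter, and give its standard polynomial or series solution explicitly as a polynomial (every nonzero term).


All three coefficients share the factor -9; dividing through by -9 gives  y'' - 2x y' + 8 y = 0.
This matches the Hermite equation y'' - 2x y' + 2n y = 0 with 2n = 8, so n = 4; the polynomial solution is H_4(x).
With y = sum_k a_k x^k, matching x^k gives (k+2)(k+1) a_{k+2} = 2(k - n) a_k = 2(k - 4) a_k. The right side vanishes at k = 4, so the series with the parity of 4 terminates at degree 4.
Standard normalization: leading coefficient of H_n is 2^n, so a_4 = 2^4 = 16. Work downward with a_k = (k+1)(k+2) a_{k+2} / (2(k - n)):
  a_2 = (3)(4)(16) / (2(2 - 4)) = 192/(-4) = -48
  a_0 = (1)(2)(-48) / (2(0 - 4)) = -96/(-8) = 12
Hence H_4(x) = 16 x^4 - 48 x^2 + 12.

H_4(x); series = 16 x^4 - 48 x^2 + 12


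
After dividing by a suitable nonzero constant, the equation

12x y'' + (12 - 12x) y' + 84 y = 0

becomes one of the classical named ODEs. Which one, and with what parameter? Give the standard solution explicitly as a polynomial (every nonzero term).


All three coefficients share the factor 12; dividing through by 12 gives  x y'' + (1 - x) y' + 7 y = 0.
This matches the Laguerre equation x y'' + (1 - x) y' + n y = 0 with n = 7; the polynomial solution is L_7(x).
With y = sum_k a_k x^k, matching x^k gives (k+1)k a_{k+1} + (k+1) a_{k+1} - k a_k + n a_k = 0, i.e. (k+1)^2 a_{k+1} = (k - n) a_k = (k - 7) a_k. The right side vanishes at k = 7, so the series terminates at degree 7.
Standard normalization L_n(0) = 1 gives a_0 = 1. Work upward with a_{k+1} = (k - 7) a_k / (k+1)^2:
  a_1 = (0 - 7)(1) / 1^2 = -7/1 = -7
  a_2 = (1 - 7)(-7) / 2^2 = 42/4 = 21/2
  a_3 = (2 - 7)(21/2) / 3^2 = (-105/2)/9 = -35/6
  a_4 = (3 - 7)(-35/6) / 4^2 = (70/3)/16 = 35/24
  a_5 = (4 - 7)(35/24) / 5^2 = (-35/8)/25 = -7/40
  a_6 = (5 - 7)(-7/40) / 6^2 = (7/20)/36 = 7/720
  a_7 = (6 - 7)(7/720) / 7^2 = (-7/720)/49 = -1/5040
Hence L_7(x) = -x^7/5040 + 7 x^6/720 - 7 x^5/40 + 35 x^4/24 - 35 x^3/6 + 21 x^2/2 - 7 x + 1.

L_7(x); series = -x^7/5040 + 7 x^6/720 - 7 x^5/40 + 35 x^4/24 - 35 x^3/6 + 21 x^2/2 - 7 x + 1


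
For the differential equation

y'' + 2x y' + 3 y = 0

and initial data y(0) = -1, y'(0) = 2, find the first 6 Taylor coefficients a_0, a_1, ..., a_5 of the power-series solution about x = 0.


Ansatz: y(x) = sum_{n>=0} a_n x^n, so y'(x) = sum_{n>=1} n a_n x^(n-1) and y''(x) = sum_{n>=2} n(n-1) a_n x^(n-2).
Substitute into P(x) y'' + Q(x) y' + R(x) y = 0 with P(x) = 1, Q(x) = 2x, R(x) = 3, and match powers of x.
Initial conditions: a_0 = -1, a_1 = 2.
Setting the coefficient of each power of x to zero and solving order by order (substituting the coefficients already found):
  x^0: 2 a_2 + 3 a_0 = 0  ->  2 a_2 = -3 a_0 = 3  ->  a_2 = 3/2
  x^1: 6 a_3 + 5 a_1 = 0  ->  6 a_3 = -5 a_1 = -10  ->  a_3 = -5/3
  x^2: 12 a_4 + 7 a_2 = 0  ->  12 a_4 = -7 a_2 = -21/2  ->  a_4 = -7/8
  x^3: 20 a_5 + 9 a_3 = 0  ->  20 a_5 = -9 a_3 = 15  ->  a_5 = 3/4
Truncated series: y(x) = -1 + 2 x + (3/2) x^2 - (5/3) x^3 - (7/8) x^4 + (3/4) x^5 + O(x^6).

a_0 = -1; a_1 = 2; a_2 = 3/2; a_3 = -5/3; a_4 = -7/8; a_5 = 3/4


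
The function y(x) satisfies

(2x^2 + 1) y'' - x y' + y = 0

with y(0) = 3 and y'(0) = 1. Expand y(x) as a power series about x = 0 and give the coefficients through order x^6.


Ansatz: y(x) = sum_{n>=0} a_n x^n, so y'(x) = sum_{n>=1} n a_n x^(n-1) and y''(x) = sum_{n>=2} n(n-1) a_n x^(n-2).
Substitute into P(x) y'' + Q(x) y' + R(x) y = 0 with P(x) = 2x^2 + 1, Q(x) = -x, R(x) = 1, and match powers of x.
Initial conditions: a_0 = 3, a_1 = 1.
Setting the coefficient of each power of x to zero and solving order by order (substituting the coefficients already found):
  x^0: 2 a_2 + a_0 = 0  ->  2 a_2 = -a_0 = -3  ->  a_2 = -3/2
  x^1: 6 a_3 = 0  ->  a_3 = 0
  x^2: 12 a_4 + 3 a_2 = 0  ->  12 a_4 = -3 a_2 = 9/2  ->  a_4 = 3/8
  x^3: 20 a_5 + 10 a_3 = 0  ->  20 a_5 = -10 a_3 = 0  ->  a_5 = 0
  x^4: 30 a_6 + 21 a_4 = 0  ->  30 a_6 = -21 a_4 = -63/8  ->  a_6 = -21/80
Truncated series: y(x) = 3 + x - (3/2) x^2 + (3/8) x^4 - (21/80) x^6 + O(x^7).

a_0 = 3; a_1 = 1; a_2 = -3/2; a_3 = 0; a_4 = 3/8; a_5 = 0; a_6 = -21/80


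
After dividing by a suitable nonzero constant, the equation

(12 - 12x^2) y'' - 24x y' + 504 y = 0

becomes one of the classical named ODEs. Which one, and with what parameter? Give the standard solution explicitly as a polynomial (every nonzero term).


All three coefficients share the factor 12; dividing through by 12 gives  (1 - x^2) y'' - 2x y' + 42 y = 0.
This matches the Legendre equation (1 - x^2) y'' - 2x y' + n(n+1) y = 0 (note the -2x y' term) with n(n+1) = 42, so n = 6; the polynomial solution is P_6(x).
With y = sum_k a_k x^k, matching x^k gives (k+2)(k+1) a_{k+2} = [k(k+1) - n(n+1)] a_k = (k - 6)(k + 7) a_k. The right side vanishes at k = 6, so the series with the parity of 6 terminates at degree 6.
Standard normalization (P_n(1) = 1): leading coefficient (2n)!/(2^n (n!)^2) = 479001600/(64*518400) = 231/16, so a_6 = 231/16. Work downward with a_k = (k+1)(k+2) a_{k+2} / ((k - 6)(k + 7)):
  a_4 = (5)(6)(231/16) / ((4 - 6)(4 + 7)) = (3465/8)/(-22) = -315/16
  a_2 = (3)(4)(-315/16) / ((2 - 6)(2 + 7)) = (-945/4)/(-36) = 105/16
  a_0 = (1)(2)(105/16) / ((0 - 6)(0 + 7)) = (105/8)/(-42) = -5/16
Hence P_6(x) = 231 x^6/16 - 315 x^4/16 + 105 x^2/16 - 5/16.

P_6(x); series = 231 x^6/16 - 315 x^4/16 + 105 x^2/16 - 5/16


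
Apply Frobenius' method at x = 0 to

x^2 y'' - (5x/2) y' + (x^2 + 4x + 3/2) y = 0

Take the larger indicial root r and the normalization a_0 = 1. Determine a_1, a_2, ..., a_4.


Write in Frobenius form y'' + (p(x)/x) y' + (q(x)/x^2) y = 0:
  p(x) = -5/2,  q(x) = x^2 + 4x + 3/2.
Indicial equation: r(r-1) + (-5/2) r + (3/2) = 0 -> roots r_1 = 3, r_2 = 1/2.
Take r = r_1 = 3. Let y(x) = x^r sum_{n>=0} a_n x^n with a_0 = 1.
Substitute y = x^r sum a_n x^n and match x^{r+n}. The recurrence is
  D(n) a_n + 4 a_{n-1} + 1 a_{n-2} = 0,  where D(n) = (r+n)(r+n-1) + (-5/2)(r+n) + (3/2).
  a_n = [-4 a_{n-1} - 1 a_{n-2}] / D(n).
Since the indicial polynomial factors as (r - r_1)(r - r_2), D(n) = (r_1 + n - r_1)(r_1 + n - r_2) = n(n + 5/2).
Evaluating step by step (a_0 = 1):
  n = 1: D(1) = 1(1 + 5/2) = 7/2; numerator = -4(1) = -4; a_1 = (-4)/(7/2) = -8/7
  n = 2: D(2) = 2(2 + 5/2) = 9; numerator = -4(-8/7) - 1(1) = 25/7; a_2 = (25/7)/(9) = 25/63
  n = 3: D(3) = 3(3 + 5/2) = 33/2; numerator = -4(25/63) - 1(-8/7) = -4/9; a_3 = (-4/9)/(33/2) = -8/297
  n = 4: D(4) = 4(4 + 5/2) = 26; numerator = -4(-8/297) - 1(25/63) = -601/2079; a_4 = (-601/2079)/(26) = -601/54054

r = 3; a_0 = 1; a_1 = -8/7; a_2 = 25/63; a_3 = -8/297; a_4 = -601/54054


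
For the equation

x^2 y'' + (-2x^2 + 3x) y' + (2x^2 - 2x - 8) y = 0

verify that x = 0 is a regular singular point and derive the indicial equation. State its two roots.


Divide by x^2 to reach normal form y'' + P_1(x) y' + P_2(x) y = 0 with P_1(x) = -2 + 3/x and P_2(x) = 2 - 2/x - 8/x^2.
x = 0 is a singular point because the y'-coefficient -2 + 3/x has a pole at x = 0 and the y-coefficient 2 - 2/x - 8/x^2 has a pole at x = 0.
It is a regular singular point because x P_1(x) = p(x) = 3 - 2x and x^2 P_2(x) = q(x) = 2x^2 - 2x - 8 are polynomials, hence analytic at x = 0.
p(0) = 3,  q(0) = -8.
Indicial equation: r(r-1) + p(0) r + q(0) = 0, i.e. r^2 + (p(0) - 1) r + q(0) = 0, i.e. r^2 + 2 r - 8 = 0.
Discriminant: (2)^2 - 4(-8) = 36, so r = (-2 ± 6)/2.
Solving: r_1 = 2, r_2 = -4.

indicial: r^2 + 2 r - 8 = 0; roots r_1 = 2, r_2 = -4


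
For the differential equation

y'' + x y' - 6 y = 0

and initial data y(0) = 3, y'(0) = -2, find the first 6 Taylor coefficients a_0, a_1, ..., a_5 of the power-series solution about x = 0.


Ansatz: y(x) = sum_{n>=0} a_n x^n, so y'(x) = sum_{n>=1} n a_n x^(n-1) and y''(x) = sum_{n>=2} n(n-1) a_n x^(n-2).
Substitute into P(x) y'' + Q(x) y' + R(x) y = 0 with P(x) = 1, Q(x) = x, R(x) = -6, and match powers of x.
Initial conditions: a_0 = 3, a_1 = -2.
Setting the coefficient of each power of x to zero and solving order by order (substituting the coefficients already found):
  x^0: 2 a_2 - 6 a_0 = 0  ->  2 a_2 = 6 a_0 = 18  ->  a_2 = 9
  x^1: 6 a_3 - 5 a_1 = 0  ->  6 a_3 = 5 a_1 = -10  ->  a_3 = -5/3
  x^2: 12 a_4 - 4 a_2 = 0  ->  12 a_4 = 4 a_2 = 36  ->  a_4 = 3
  x^3: 20 a_5 - 3 a_3 = 0  ->  20 a_5 = 3 a_3 = -5  ->  a_5 = -1/4
Truncated series: y(x) = 3 - 2 x + 9 x^2 - (5/3) x^3 + 3 x^4 - (1/4) x^5 + O(x^6).

a_0 = 3; a_1 = -2; a_2 = 9; a_3 = -5/3; a_4 = 3; a_5 = -1/4


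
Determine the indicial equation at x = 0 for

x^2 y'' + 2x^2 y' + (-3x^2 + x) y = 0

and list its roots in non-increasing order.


Divide by x^2 to reach normal form y'' + P_1(x) y' + P_2(x) y = 0 with P_1(x) = 2 and P_2(x) = -3 + 1/x.
x = 0 is a singular point because the y-coefficient -3 + 1/x has a pole at x = 0.
It is a regular singular point because x P_1(x) = p(x) = 2x and x^2 P_2(x) = q(x) = -3x^2 + x are polynomials, hence analytic at x = 0.
p(0) = 0,  q(0) = 0.
Indicial equation: r(r-1) + p(0) r + q(0) = 0, i.e. r^2 + (p(0) - 1) r + q(0) = 0, i.e. r^2 - 1 r = 0.
Discriminant: (-1)^2 - 4(0) = 1, so r = (1 ± 1)/2.
Solving: r_1 = 1, r_2 = 0.

indicial: r^2 - 1 r = 0; roots r_1 = 1, r_2 = 0


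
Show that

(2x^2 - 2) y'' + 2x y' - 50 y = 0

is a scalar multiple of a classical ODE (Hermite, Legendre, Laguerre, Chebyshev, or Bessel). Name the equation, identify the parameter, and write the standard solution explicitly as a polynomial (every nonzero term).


All three coefficients share the factor -2; dividing through by -2 gives  (1 - x^2) y'' - x y' + 25 y = 0.
This matches the Chebyshev equation (1 - x^2) y'' - x y' + n^2 y = 0 (note the -x y' term, not -2x y') with n^2 = 25, so n = 5; the polynomial solution is T_5(x).
With y = sum_k a_k x^k, matching x^k gives (k+2)(k+1) a_{k+2} = (k^2 - n^2) a_k = (k - 5)(k + 5) a_k. The right side vanishes at k = 5, so the series with the parity of 5 terminates at degree 5.
Standard normalization: leading coefficient of T_n is 2^(n-1), so a_5 = 2^4 = 16. Work downward with a_k = (k+1)(k+2) a_{k+2} / ((k - 5)(k + 5)):
  a_3 = (4)(5)(16) / ((3 - 5)(3 + 5)) = 320/(-16) = -20
  a_1 = (2)(3)(-20) / ((1 - 5)(1 + 5)) = -120/(-24) = 5
Hence T_5(x) = 16 x^5 - 20 x^3 + 5 x.

T_5(x); series = 16 x^5 - 20 x^3 + 5 x


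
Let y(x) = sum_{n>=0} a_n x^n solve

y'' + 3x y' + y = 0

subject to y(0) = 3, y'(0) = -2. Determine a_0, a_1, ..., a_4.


Ansatz: y(x) = sum_{n>=0} a_n x^n, so y'(x) = sum_{n>=1} n a_n x^(n-1) and y''(x) = sum_{n>=2} n(n-1) a_n x^(n-2).
Substitute into P(x) y'' + Q(x) y' + R(x) y = 0 with P(x) = 1, Q(x) = 3x, R(x) = 1, and match powers of x.
Initial conditions: a_0 = 3, a_1 = -2.
Setting the coefficient of each power of x to zero and solving order by order (substituting the coefficients already found):
  x^0: 2 a_2 + a_0 = 0  ->  2 a_2 = -a_0 = -3  ->  a_2 = -3/2
  x^1: 6 a_3 + 4 a_1 = 0  ->  6 a_3 = -4 a_1 = 8  ->  a_3 = 4/3
  x^2: 12 a_4 + 7 a_2 = 0  ->  12 a_4 = -7 a_2 = 21/2  ->  a_4 = 7/8
Truncated series: y(x) = 3 - 2 x - (3/2) x^2 + (4/3) x^3 + (7/8) x^4 + O(x^5).

a_0 = 3; a_1 = -2; a_2 = -3/2; a_3 = 4/3; a_4 = 7/8


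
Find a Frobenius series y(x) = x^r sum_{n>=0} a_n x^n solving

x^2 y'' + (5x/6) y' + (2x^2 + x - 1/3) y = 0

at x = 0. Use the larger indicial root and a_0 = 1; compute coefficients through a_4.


Write in Frobenius form y'' + (p(x)/x) y' + (q(x)/x^2) y = 0:
  p(x) = 5/6,  q(x) = 2x^2 + x - 1/3.
Indicial equation: r(r-1) + (5/6) r + (-1/3) = 0 -> roots r_1 = 2/3, r_2 = -1/2.
Take r = r_1 = 2/3. Let y(x) = x^r sum_{n>=0} a_n x^n with a_0 = 1.
Substitute y = x^r sum a_n x^n and match x^{r+n}. The recurrence is
  D(n) a_n + 1 a_{n-1} + 2 a_{n-2} = 0,  where D(n) = (r+n)(r+n-1) + (5/6)(r+n) + (-1/3).
  a_n = [-1 a_{n-1} - 2 a_{n-2}] / D(n).
Since the indicial polynomial factors as (r - r_1)(r - r_2), D(n) = (r_1 + n - r_1)(r_1 + n - r_2) = n(n + 7/6).
Evaluating step by step (a_0 = 1):
  n = 1: D(1) = 1(1 + 7/6) = 13/6; numerator = -1(1) = -1; a_1 = (-1)/(13/6) = -6/13
  n = 2: D(2) = 2(2 + 7/6) = 19/3; numerator = -1(-6/13) - 2(1) = -20/13; a_2 = (-20/13)/(19/3) = -60/247
  n = 3: D(3) = 3(3 + 7/6) = 25/2; numerator = -1(-60/247) - 2(-6/13) = 288/247; a_3 = (288/247)/(25/2) = 576/6175
  n = 4: D(4) = 4(4 + 7/6) = 62/3; numerator = -1(576/6175) - 2(-60/247) = 2424/6175; a_4 = (2424/6175)/(62/3) = 3636/191425

r = 2/3; a_0 = 1; a_1 = -6/13; a_2 = -60/247; a_3 = 576/6175; a_4 = 3636/191425


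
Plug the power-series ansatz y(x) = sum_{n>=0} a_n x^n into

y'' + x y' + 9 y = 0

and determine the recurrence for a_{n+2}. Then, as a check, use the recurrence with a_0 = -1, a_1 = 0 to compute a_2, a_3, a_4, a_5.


Substitute y = sum_n a_n x^n.
y''(x) has coefficient (n+2)(n+1) a_{n+2} at x^n;
x y'(x) has coefficient n a_n at x^n (shift);
9 y(x) has coefficient 9 a_n at x^n.
Matching x^n: (n+2)(n+1) a_{n+2} + (n + 9) a_n = 0.
Thus a_{n+2} = (-n - 9) / ((n+1)(n+2)) * a_n.

Check with a_0 = -1, a_1 = 0 (apply the recurrence for n = 0, 1, 2, 3): a_0 = -1, a_1 = 0, a_2 = 9/2, a_3 = 0, a_4 = -33/8, a_5 = 0.

a_(n+2) = (-n - 9) / ((n+1)(n+2)) * a_n; check: a_0 = -1, a_1 = 0, a_2 = 9/2, a_3 = 0, a_4 = -33/8, a_5 = 0


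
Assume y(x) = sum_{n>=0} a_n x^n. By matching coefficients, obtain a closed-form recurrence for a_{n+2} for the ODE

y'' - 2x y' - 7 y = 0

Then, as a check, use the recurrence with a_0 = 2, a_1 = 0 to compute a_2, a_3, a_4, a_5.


Substitute y = sum_n a_n x^n.
y''(x) has coefficient (n+2)(n+1) a_{n+2} at x^n;
-2 x y'(x) has coefficient -2 n a_n at x^n (shift);
-7 y(x) has coefficient -7 a_n at x^n.
Matching x^n: (n+2)(n+1) a_{n+2} + (-2n - 7) a_n = 0.
Thus a_{n+2} = (2n + 7) / ((n+1)(n+2)) * a_n.

Check with a_0 = 2, a_1 = 0 (apply the recurrence for n = 0, 1, 2, 3): a_0 = 2, a_1 = 0, a_2 = 7, a_3 = 0, a_4 = 77/12, a_5 = 0.

a_(n+2) = (2n + 7) / ((n+1)(n+2)) * a_n; check: a_0 = 2, a_1 = 0, a_2 = 7, a_3 = 0, a_4 = 77/12, a_5 = 0


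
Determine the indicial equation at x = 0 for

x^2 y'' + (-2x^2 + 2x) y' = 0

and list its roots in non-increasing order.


Divide by x^2 to reach normal form y'' + P_1(x) y' + P_2(x) y = 0 with P_1(x) = -2 + 2/x and P_2(x) = 0.
x = 0 is a singular point because the y'-coefficient -2 + 2/x has a pole at x = 0.
It is a regular singular point because x P_1(x) = p(x) = 2 - 2x and x^2 P_2(x) = q(x) = 0 are polynomials, hence analytic at x = 0.
p(0) = 2,  q(0) = 0.
Indicial equation: r(r-1) + p(0) r + q(0) = 0, i.e. r^2 + (p(0) - 1) r + q(0) = 0, i.e. r^2 + 1 r = 0.
Discriminant: (1)^2 - 4(0) = 1, so r = (-1 ± 1)/2.
Solving: r_1 = 0, r_2 = -1.

indicial: r^2 + 1 r = 0; roots r_1 = 0, r_2 = -1


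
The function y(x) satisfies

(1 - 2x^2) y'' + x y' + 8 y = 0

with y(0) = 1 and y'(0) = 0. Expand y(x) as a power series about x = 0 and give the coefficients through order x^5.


Ansatz: y(x) = sum_{n>=0} a_n x^n, so y'(x) = sum_{n>=1} n a_n x^(n-1) and y''(x) = sum_{n>=2} n(n-1) a_n x^(n-2).
Substitute into P(x) y'' + Q(x) y' + R(x) y = 0 with P(x) = 1 - 2x^2, Q(x) = x, R(x) = 8, and match powers of x.
Initial conditions: a_0 = 1, a_1 = 0.
Setting the coefficient of each power of x to zero and solving order by order (substituting the coefficients already found):
  x^0: 2 a_2 + 8 a_0 = 0  ->  2 a_2 = -8 a_0 = -8  ->  a_2 = -4
  x^1: 6 a_3 + 9 a_1 = 0  ->  6 a_3 = -9 a_1 = 0  ->  a_3 = 0
  x^2: 12 a_4 + 6 a_2 = 0  ->  12 a_4 = -6 a_2 = 24  ->  a_4 = 2
  x^3: 20 a_5 - a_3 = 0  ->  20 a_5 = a_3 = 0  ->  a_5 = 0
Truncated series: y(x) = 1 - 4 x^2 + 2 x^4 + O(x^6).

a_0 = 1; a_1 = 0; a_2 = -4; a_3 = 0; a_4 = 2; a_5 = 0
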